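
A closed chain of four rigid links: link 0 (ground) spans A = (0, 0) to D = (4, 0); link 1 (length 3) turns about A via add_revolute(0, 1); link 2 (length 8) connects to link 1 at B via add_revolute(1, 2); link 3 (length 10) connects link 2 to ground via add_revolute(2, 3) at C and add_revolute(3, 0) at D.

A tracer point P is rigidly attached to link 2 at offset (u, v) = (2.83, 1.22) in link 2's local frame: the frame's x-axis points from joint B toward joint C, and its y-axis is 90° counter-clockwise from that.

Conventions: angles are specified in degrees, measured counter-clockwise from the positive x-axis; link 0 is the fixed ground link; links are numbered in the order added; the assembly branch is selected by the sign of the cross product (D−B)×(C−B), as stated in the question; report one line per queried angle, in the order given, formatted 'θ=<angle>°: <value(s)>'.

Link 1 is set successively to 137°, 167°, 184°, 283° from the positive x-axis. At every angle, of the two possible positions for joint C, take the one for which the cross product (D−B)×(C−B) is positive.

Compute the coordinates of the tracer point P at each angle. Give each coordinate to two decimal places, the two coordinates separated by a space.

A=(0,0), D=(4.00,0)
θ=137°: B = A + 3.00·(cos137°, sin137°) = (-2.1941, 2.0460)
θ=137°: |BD| = 6.5232
θ=137°: circle(B,8.00) ∩ circle(D,10.00): a=0.5022, h=7.9842
θ=137°:   candidates: C₊=(0.7871,9.4698) cross=52.083; C₋=(-4.2214,-5.6929) cross=-52.083
θ=137°:   branch + wants cross > 0 → take C=(0.7871,9.4698) (cross=52.083)
θ=137°: ex = (C−B)/|BC| = (0.3726,0.9280); ey = (-0.9280,0.3726)
θ=137°: P = B + 2.83·ex + 1.22·ey = (-2.2716,5.1268)
θ=167°: B = A + 3.00·(cos167°, sin167°) = (-2.9231, 0.6749)
θ=167°: |BD| = 6.9559
θ=167°: circle(B,8.00) ∩ circle(D,10.00): a=0.8902, h=7.9503
θ=167°:   candidates: C₊=(-1.2657,8.5013) cross=55.302; C₋=(-2.8084,-7.3243) cross=-55.302
θ=167°:   branch + wants cross > 0 → take C=(-1.2657,8.5013) (cross=55.302)
θ=167°: ex = (C−B)/|BC| = (0.2072,0.9783); ey = (-0.9783,0.2072)
θ=167°: P = B + 2.83·ex + 1.22·ey = (-3.5303,3.6962)
θ=184°: B = A + 3.00·(cos184°, sin184°) = (-2.9927, -0.2093)
θ=184°: |BD| = 6.9958
θ=184°: circle(B,8.00) ∩ circle(D,10.00): a=0.9249, h=7.9463
θ=184°:   candidates: C₊=(-2.3059,7.7612) cross=55.591; C₋=(-1.8305,-8.1244) cross=-55.591
θ=184°:   branch + wants cross > 0 → take C=(-2.3059,7.7612) (cross=55.591)
θ=184°: ex = (C−B)/|BC| = (0.0859,0.9963); ey = (-0.9963,0.0859)
θ=184°: P = B + 2.83·ex + 1.22·ey = (-3.9652,2.7150)
θ=283°: B = A + 3.00·(cos283°, sin283°) = (0.6749, -2.9231)
θ=283°: |BD| = 4.4273
θ=283°: circle(B,8.00) ∩ circle(D,10.00): a=-1.8520, h=7.7827
θ=283°:   candidates: C₊=(-5.8546,1.6993) cross=34.456; C₋=(4.4224,-9.9911) cross=-34.456
θ=283°:   branch + wants cross > 0 → take C=(-5.8546,1.6993) (cross=34.456)
θ=283°: ex = (C−B)/|BC| = (-0.8162,0.5778); ey = (-0.5778,-0.8162)
θ=283°: P = B + 2.83·ex + 1.22·ey = (-2.3398,-2.2837)

θ=137°: -2.27 5.13
θ=167°: -3.53 3.70
θ=184°: -3.97 2.72
θ=283°: -2.34 -2.28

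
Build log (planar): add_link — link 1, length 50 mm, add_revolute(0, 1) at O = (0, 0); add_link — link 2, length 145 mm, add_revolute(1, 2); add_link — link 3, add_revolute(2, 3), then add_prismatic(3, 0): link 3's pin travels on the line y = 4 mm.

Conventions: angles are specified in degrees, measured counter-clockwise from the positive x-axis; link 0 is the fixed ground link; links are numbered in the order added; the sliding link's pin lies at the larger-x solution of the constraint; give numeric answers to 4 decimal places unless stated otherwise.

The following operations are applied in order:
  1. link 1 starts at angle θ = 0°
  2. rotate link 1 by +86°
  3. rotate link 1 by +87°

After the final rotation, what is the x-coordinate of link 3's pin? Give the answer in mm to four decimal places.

geometry: r = 50 mm, L = 145 mm, e = 4 mm; θ starts at 0°
rotate link 1 by +86°: θ ← 0° +86° = 86°
rotate link 1 by +87°: θ ← 86° +87° = 173°
crank pin P = (r cos θ, r sin θ) = (-49.627308, 6.093467)
h = r sin θ − e = 6.093467 − 4 = 2.093467
x = r cos θ + √(L² − h²) = -49.627308 + 144.984887 = 95.357579

95.3576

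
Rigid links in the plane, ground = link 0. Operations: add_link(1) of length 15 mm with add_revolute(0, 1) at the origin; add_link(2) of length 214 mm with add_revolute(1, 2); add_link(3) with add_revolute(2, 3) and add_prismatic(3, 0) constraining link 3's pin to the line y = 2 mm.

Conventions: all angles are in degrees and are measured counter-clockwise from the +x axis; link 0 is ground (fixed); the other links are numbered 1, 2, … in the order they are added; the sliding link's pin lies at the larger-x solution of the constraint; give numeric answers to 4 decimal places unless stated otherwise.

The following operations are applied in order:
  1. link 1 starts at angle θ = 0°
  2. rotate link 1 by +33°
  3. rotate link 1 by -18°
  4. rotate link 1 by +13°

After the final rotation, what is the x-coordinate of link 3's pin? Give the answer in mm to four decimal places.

geometry: r = 15 mm, L = 214 mm, e = 2 mm; θ starts at 0°
rotate link 1 by +33°: θ ← 0° +33° = 33°
rotate link 1 by -18°: θ ← 33° -18° = 15°
rotate link 1 by +13°: θ ← 15° +13° = 28°
crank pin P = (r cos θ, r sin θ) = (13.244214, 7.042073)
h = r sin θ − e = 7.042073 − 2 = 5.042073
x = r cos θ + √(L² − h²) = 13.244214 + 213.940593 = 227.184807

227.1848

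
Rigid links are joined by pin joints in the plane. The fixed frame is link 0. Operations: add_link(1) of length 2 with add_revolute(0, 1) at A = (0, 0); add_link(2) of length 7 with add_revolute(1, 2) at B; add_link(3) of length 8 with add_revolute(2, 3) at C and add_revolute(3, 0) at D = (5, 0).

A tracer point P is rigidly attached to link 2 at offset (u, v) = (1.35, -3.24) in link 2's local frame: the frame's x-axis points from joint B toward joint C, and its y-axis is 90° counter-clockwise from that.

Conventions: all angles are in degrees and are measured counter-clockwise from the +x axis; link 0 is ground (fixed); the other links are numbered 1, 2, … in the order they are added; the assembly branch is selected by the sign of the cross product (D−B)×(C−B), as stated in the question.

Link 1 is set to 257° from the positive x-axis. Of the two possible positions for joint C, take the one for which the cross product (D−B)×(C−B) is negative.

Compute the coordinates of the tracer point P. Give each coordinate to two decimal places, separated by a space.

A=(0,0), D=(5.00,0)
B = A + 2.00·(cos257°, sin257°) = (-0.4499, -1.9487)
|BD| = 5.7878
circle(B,7.00) ∩ circle(D,8.00): a=1.5981, h=6.8151
  candidates: C₊=(-1.2397,5.0066) cross=39.445; C₋=(3.3495,-7.8279) cross=-39.445
  branch - wants cross < 0 → take C=(3.3495,-7.8279) (cross=-39.445)
ex = (C−B)/|BC| = (0.5428,-0.8399); ey = (0.8399,0.5428)
P = B + 1.35·ex + -3.24·ey = (-2.4384,-4.8412)

-2.44 -4.84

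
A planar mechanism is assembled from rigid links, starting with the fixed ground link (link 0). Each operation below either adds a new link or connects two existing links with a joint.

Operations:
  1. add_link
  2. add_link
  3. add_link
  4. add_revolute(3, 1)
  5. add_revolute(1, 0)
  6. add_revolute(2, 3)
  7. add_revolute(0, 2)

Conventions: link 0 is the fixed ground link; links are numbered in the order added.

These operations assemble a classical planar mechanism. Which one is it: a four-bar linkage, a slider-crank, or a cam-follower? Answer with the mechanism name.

links: 4 (incl. ground); joints: 4 revolute, 0 prismatic, 0 higher (cam) pair, forming one closed loop
4 links in a single 4R loop → four-bar linkage

four-bar linkage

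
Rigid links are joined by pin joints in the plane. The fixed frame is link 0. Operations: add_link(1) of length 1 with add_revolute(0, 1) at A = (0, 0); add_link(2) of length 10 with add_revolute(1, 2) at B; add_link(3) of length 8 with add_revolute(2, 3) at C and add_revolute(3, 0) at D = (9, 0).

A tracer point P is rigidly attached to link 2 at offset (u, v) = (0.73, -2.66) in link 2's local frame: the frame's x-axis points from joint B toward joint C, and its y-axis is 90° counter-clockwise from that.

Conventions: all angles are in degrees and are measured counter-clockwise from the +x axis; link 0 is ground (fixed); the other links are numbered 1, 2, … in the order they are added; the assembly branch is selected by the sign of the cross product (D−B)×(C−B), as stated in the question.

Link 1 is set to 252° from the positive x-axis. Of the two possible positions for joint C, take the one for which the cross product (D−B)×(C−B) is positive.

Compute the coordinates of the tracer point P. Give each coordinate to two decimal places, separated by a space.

A=(0,0), D=(9.00,0)
B = A + 1.00·(cos252°, sin252°) = (-0.3090, -0.9511)
|BD| = 9.3575
circle(B,10.00) ∩ circle(D,8.00): a=6.6023, h=7.5106
  candidates: C₊=(5.4958,7.1917) cross=70.280; C₋=(7.0225,-7.7517) cross=-70.280
  branch + wants cross > 0 → take C=(5.4958,7.1917) (cross=70.280)
ex = (C−B)/|BC| = (0.5805,0.8143); ey = (-0.8143,0.5805)
P = B + 0.73·ex + -2.66·ey = (2.2807,-1.9007)

2.28 -1.90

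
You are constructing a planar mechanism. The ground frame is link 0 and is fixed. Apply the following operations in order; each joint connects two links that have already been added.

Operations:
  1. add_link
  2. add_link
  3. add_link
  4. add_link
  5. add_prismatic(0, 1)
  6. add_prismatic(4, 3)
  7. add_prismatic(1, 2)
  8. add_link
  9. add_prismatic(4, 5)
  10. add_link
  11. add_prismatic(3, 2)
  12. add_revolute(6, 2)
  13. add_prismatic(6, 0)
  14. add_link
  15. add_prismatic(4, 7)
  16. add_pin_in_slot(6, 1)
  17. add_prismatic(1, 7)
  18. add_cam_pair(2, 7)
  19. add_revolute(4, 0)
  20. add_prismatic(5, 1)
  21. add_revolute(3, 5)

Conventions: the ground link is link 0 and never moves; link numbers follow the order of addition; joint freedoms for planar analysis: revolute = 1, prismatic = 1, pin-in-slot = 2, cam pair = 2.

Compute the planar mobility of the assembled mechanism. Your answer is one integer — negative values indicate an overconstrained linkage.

link 0 = ground. State L|J1|J2 = 1|0|0
+link1  2|0|0
+link2  3|0|0
+link3  4|0|0
+link4  5|0|0
P(0,1) f=1→J1  5|1|0
P(4,3) f=1→J1  5|2|0
P(1,2) f=1→J1  5|3|0
+link5  6|3|0
P(4,5) f=1→J1  6|4|0
+link6  7|4|0
P(3,2) f=1→J1  7|5|0
R(6,2) f=1→J1  7|6|0
P(6,0) f=1→J1  7|7|0
+link7  8|7|0
P(4,7) f=1→J1  8|8|0
PS(6,1) f=2→J2  8|8|1
P(1,7) f=1→J1  8|9|1
C(2,7) f=2→J2  8|9|2
R(4,0) f=1→J1  8|10|2
P(5,1) f=1→J1  8|11|2
R(3,5) f=1→J1  8|12|2
M = 3(8−1)−2·12−2 = 21−24−2 = -5

M = -5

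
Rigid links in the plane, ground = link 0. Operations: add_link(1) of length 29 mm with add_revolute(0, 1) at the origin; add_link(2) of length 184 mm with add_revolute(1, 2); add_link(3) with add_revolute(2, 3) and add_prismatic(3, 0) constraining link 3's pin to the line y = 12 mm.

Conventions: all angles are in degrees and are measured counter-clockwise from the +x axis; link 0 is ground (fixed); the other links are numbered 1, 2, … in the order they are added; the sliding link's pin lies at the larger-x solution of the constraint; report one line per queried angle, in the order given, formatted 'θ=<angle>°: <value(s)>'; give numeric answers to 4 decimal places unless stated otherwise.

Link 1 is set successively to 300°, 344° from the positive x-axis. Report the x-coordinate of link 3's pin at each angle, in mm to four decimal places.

geometry: r = 29 mm, L = 184 mm, e = 12 mm
θ=300°: crank pin P = (r cos θ, r sin θ) = (14.500000, -25.114737)
θ=300°: h = r sin θ − e = -25.114737 − 12 = -37.114737
θ=300°: x = r cos θ + √(L² − h²) = 14.500000 + 180.217913 = 194.717913
θ=344°: crank pin P = (r cos θ, r sin θ) = (27.876589, -7.993483)
θ=344°: h = r sin θ − e = -7.993483 − 12 = -19.993483
θ=344°: x = r cos θ + √(L² − h²) = 27.876589 + 182.910526 = 210.787115

θ=300°: 194.7179
θ=344°: 210.7871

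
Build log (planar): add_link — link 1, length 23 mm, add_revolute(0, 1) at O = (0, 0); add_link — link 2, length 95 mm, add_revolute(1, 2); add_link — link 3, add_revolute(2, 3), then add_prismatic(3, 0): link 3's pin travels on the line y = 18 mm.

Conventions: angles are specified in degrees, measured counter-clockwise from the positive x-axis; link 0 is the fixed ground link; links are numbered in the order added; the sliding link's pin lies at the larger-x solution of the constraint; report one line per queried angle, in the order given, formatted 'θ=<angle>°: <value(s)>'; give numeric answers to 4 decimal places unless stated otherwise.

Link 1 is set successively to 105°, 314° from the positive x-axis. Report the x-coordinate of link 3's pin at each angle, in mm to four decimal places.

geometry: r = 23 mm, L = 95 mm, e = 18 mm
θ=105°: crank pin P = (r cos θ, r sin θ) = (-5.952838, 22.216294)
θ=105°: h = r sin θ − e = 22.216294 − 18 = 4.216294
θ=105°: x = r cos θ + √(L² − h²) = -5.952838 + 94.906390 = 88.953552
θ=314°: crank pin P = (r cos θ, r sin θ) = (15.977143, -16.544815)
θ=314°: h = r sin θ − e = -16.544815 − 18 = -34.544815
θ=314°: x = r cos θ + √(L² − h²) = 15.977143 + 88.496642 = 104.473785

θ=105°: 88.9536
θ=314°: 104.4738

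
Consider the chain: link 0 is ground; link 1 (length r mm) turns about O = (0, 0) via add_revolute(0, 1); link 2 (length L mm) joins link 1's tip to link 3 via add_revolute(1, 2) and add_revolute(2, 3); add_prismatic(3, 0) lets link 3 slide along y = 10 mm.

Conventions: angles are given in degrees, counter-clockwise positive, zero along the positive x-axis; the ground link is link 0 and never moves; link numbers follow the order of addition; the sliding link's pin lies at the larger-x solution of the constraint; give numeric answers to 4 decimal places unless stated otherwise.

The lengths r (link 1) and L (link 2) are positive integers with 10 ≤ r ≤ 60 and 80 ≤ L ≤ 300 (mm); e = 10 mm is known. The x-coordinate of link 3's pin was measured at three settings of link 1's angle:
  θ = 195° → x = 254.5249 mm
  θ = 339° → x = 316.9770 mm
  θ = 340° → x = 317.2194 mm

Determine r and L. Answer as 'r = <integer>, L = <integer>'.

constraint per measurement: (x − r cos θ)² + (r sin θ − e)² = L²
subtracting the θ₁ and θ₂ equations cancels the r² and L² terms:
r = (x₁² − x₂²) / (2[(x₁cos θ₁ + e sin θ₁) − (x₂cos θ₂ + e sin θ₂)]) = 33.0000 → r = 33
L² = (x₁ − r cos θ₁)² + (r sin θ₁ − e)² = 82368.9888 → L = 287.0000 → L = 287
check at θ₃=340°: x = 317.2194 (printed 317.2194) ✓

r = 33, L = 287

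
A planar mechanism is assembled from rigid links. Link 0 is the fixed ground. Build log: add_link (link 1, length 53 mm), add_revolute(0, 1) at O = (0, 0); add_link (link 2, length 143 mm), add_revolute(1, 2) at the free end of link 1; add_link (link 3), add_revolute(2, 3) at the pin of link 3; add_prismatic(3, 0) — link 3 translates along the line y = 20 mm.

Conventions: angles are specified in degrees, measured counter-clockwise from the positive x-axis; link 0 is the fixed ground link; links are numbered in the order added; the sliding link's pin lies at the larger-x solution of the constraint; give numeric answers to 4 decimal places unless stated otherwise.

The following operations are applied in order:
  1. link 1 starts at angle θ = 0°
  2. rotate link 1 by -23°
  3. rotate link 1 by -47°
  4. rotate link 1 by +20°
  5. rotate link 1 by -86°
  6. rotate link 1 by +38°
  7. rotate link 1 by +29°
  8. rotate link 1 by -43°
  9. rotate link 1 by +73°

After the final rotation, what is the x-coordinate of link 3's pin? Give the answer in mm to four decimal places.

geometry: r = 53 mm, L = 143 mm, e = 20 mm; θ starts at 0°
rotate link 1 by -23°: θ ← 0° -23° = -23°
rotate link 1 by -47°: θ ← -23° -47° = -70°
rotate link 1 by +20°: θ ← -70° +20° = -50°
rotate link 1 by -86°: θ ← -50° -86° = -136°
rotate link 1 by +38°: θ ← -136° +38° = -98°
rotate link 1 by +29°: θ ← -98° +29° = -69°
rotate link 1 by -43°: θ ← -69° -43° = -112°
rotate link 1 by +73°: θ ← -112° +73° = -39°
crank pin P = (r cos θ, r sin θ) = (41.188736, -33.353981)
h = r sin θ − e = -33.353981 − 20 = -53.353981
x = r cos θ + √(L² − h²) = 41.188736 + 132.673859 = 173.862595

173.8626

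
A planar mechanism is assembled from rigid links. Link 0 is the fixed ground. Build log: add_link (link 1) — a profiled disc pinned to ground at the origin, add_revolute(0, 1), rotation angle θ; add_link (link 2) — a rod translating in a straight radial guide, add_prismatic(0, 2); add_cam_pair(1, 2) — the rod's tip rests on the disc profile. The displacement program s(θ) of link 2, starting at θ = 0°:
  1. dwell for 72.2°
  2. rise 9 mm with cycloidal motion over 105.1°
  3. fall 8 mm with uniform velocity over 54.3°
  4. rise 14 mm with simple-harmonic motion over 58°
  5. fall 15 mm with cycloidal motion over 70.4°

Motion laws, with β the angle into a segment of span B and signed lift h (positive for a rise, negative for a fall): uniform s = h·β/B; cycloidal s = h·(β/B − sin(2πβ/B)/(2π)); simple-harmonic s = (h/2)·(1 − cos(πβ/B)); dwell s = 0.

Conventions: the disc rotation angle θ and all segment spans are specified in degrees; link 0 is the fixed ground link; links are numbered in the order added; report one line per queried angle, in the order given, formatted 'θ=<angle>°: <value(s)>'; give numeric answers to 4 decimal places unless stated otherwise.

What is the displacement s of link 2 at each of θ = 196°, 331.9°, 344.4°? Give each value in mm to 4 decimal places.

seg 1 [0°–72.2°] dwell: s stays 0.0000
seg 2 [72.2°–177.3°] cycloidal, h=9: full span → s += 9 → s = 9.0000
seg 3 [177.3°–231.6°] uniform, h=-8: θ=196° here. β=18.7, B=54.3. -8·18.7/54.3 = -2.7551 → s = 6.2449
seg 3 [177.3°–231.6°] uniform, h=-8: full span → s += -8 → s = 1.0000
seg 4 [231.6°–289.6°] simple-harmonic, h=14: full span → s += 14 → s = 15.0000
seg 5 [289.6°–360°] cycloidal, h=-15: θ=331.9° here. β=42.3, B=70.4. -15·(0.6009 − sin(2π·0.6009)/(2π)) = -10.4263 → s = 4.5737
seg 5 [289.6°–360°] cycloidal, h=-15: θ=344.4° here. β=54.8, B=70.4. -15·(0.7784 − sin(2π·0.7784)/(2π)) = -14.0255 → s = 0.9745

θ=196°: 6.2449
θ=331.9°: 4.5737
θ=344.4°: 0.9745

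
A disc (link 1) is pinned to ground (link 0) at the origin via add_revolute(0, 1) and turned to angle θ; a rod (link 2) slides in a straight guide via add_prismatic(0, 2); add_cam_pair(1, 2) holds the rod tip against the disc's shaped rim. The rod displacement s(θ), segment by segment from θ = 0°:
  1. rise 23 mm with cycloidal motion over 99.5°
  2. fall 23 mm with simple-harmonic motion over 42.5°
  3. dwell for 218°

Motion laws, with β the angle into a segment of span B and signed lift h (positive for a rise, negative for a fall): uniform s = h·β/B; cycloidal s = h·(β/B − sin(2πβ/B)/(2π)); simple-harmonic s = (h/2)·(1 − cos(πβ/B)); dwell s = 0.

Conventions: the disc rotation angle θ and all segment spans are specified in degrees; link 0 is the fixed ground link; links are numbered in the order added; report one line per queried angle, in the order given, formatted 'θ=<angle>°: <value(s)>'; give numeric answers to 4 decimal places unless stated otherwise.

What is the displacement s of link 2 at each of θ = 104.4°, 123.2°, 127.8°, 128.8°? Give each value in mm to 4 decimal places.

segment 1 (0° to 99.5°, cycloidal, h = 23) is passed completely: s = 0.0000 + (23) = 23.0000
θ = 104.4° falls in segment 2 (99.5° to 142°, simple-harmonic, h = -23): β = 104.4 − 99.5 = 4.9°, B = 42.5°; Δs = -23/2·(1 − cos(π·0.1153)) = -0.7462; s = 23.0000 − 0.7462 = 22.2538
θ = 123.2° falls in segment 2 (99.5° to 142°, simple-harmonic, h = -23): β = 123.2 − 99.5 = 23.7°, B = 42.5°; Δs = -23/2·(1 − cos(π·0.5576)) = -13.5713; s = 23.0000 − 13.5713 = 9.4287
θ = 127.8° falls in segment 2 (99.5° to 142°, simple-harmonic, h = -23): β = 127.8 − 99.5 = 28.3°, B = 42.5°; Δs = -23/2·(1 − cos(π·0.6659)) = -17.2254; s = 23.0000 − 17.2254 = 5.7746
θ = 128.8° falls in segment 2 (99.5° to 142°, simple-harmonic, h = -23): β = 128.8 − 99.5 = 29.3°, B = 42.5°; Δs = -23/2·(1 − cos(π·0.6894)) = -17.9464; s = 23.0000 − 17.9464 = 5.0536

θ=104.4°: 22.2538
θ=123.2°: 9.4287
θ=127.8°: 5.7746
θ=128.8°: 5.0536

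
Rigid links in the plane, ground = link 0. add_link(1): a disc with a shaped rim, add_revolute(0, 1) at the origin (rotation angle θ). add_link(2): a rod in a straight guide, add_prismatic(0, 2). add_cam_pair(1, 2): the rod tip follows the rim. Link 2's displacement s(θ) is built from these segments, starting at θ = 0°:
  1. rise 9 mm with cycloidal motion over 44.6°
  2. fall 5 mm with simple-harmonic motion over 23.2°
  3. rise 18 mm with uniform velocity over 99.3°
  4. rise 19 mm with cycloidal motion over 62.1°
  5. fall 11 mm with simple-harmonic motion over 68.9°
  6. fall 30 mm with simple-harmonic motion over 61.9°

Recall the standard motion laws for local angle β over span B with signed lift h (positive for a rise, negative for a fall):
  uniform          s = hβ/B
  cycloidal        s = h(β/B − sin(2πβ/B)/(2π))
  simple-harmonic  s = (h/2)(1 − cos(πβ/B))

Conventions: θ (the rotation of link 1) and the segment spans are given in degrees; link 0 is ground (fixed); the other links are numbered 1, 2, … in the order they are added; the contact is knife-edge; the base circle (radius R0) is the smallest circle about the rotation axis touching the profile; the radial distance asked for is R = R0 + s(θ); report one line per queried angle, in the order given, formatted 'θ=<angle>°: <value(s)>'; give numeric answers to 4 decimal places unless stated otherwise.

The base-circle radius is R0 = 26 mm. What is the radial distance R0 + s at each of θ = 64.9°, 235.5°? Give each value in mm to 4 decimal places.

segment 1 (0° to 44.6°, cycloidal, h = 9) is passed completely: s = 0.0000 + (9) = 9.0000
θ = 64.9° falls in segment 2 (44.6° to 67.8°, simple-harmonic, h = -5): β = 64.9 − 44.6 = 20.3°, B = 23.2°; Δs = -5/2·(1 − cos(π·0.8750)) = -4.8097; s = 9.0000 − 4.8097 = 4.1903
segment 2 (44.6° to 67.8°, simple-harmonic, h = -5) is passed completely: s = 9.0000 + (-5) = 4.0000
segment 3 (67.8° to 167.1°, uniform, h = 18) is passed completely: s = 4.0000 + (18) = 22.0000
segment 4 (167.1° to 229.2°, cycloidal, h = 19) is passed completely: s = 22.0000 + (19) = 41.0000
θ = 235.5° falls in segment 5 (229.2° to 298.1°, simple-harmonic, h = -11): β = 235.5 − 229.2 = 6.3°, B = 68.9°; Δs = -11/2·(1 − cos(π·0.0914)) = -0.2254; s = 41.0000 − 0.2254 = 40.7746
θ=64.9°: R = R0 + s = 26 + 4.1903 = 30.1903
θ=235.5°: R = R0 + s = 26 + 40.7746 = 66.7746

θ=64.9°: 30.1903
θ=235.5°: 66.7746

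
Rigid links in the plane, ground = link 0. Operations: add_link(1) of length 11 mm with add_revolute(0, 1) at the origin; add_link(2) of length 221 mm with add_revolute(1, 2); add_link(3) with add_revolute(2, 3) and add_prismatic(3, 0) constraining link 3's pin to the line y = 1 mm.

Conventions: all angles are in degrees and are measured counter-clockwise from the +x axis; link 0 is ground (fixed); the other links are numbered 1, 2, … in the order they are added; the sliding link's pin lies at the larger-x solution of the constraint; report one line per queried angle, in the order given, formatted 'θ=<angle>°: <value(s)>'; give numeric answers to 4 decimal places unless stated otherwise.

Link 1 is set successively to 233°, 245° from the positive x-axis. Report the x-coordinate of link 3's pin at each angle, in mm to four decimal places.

geometry: r = 11 mm, L = 221 mm, e = 1 mm
θ=233°: crank pin P = (r cos θ, r sin θ) = (-6.619965, -8.784991)
θ=233°: h = r sin θ − e = -8.784991 − 1 = -9.784991
θ=233°: x = r cos θ + √(L² − h²) = -6.619965 + 220.783274 = 214.163308
θ=245°: crank pin P = (r cos θ, r sin θ) = (-4.648801, -9.969386)
θ=245°: h = r sin θ − e = -9.969386 − 1 = -10.969386
θ=245°: x = r cos θ + √(L² − h²) = -4.648801 + 220.727598 = 216.078797

θ=233°: 214.1633
θ=245°: 216.0788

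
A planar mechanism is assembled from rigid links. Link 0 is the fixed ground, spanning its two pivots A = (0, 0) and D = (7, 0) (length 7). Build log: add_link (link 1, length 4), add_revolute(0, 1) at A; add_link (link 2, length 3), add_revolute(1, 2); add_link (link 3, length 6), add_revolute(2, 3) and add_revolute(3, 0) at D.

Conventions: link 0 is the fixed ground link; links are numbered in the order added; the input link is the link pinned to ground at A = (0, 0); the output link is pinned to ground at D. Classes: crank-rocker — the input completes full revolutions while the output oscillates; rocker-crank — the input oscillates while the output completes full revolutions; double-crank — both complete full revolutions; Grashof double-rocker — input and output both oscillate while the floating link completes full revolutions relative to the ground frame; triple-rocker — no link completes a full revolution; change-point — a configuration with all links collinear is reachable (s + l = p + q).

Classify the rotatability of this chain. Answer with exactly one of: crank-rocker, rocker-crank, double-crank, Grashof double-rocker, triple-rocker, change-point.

lengths: ground=7, input=4, coupler=3, output=6
sorted: s=3 (shortest), l=7 (longest), p+q=10
s + l = 10 vs p + q = 10
s + l = p + q → change-point (collinear configuration reachable)

change-point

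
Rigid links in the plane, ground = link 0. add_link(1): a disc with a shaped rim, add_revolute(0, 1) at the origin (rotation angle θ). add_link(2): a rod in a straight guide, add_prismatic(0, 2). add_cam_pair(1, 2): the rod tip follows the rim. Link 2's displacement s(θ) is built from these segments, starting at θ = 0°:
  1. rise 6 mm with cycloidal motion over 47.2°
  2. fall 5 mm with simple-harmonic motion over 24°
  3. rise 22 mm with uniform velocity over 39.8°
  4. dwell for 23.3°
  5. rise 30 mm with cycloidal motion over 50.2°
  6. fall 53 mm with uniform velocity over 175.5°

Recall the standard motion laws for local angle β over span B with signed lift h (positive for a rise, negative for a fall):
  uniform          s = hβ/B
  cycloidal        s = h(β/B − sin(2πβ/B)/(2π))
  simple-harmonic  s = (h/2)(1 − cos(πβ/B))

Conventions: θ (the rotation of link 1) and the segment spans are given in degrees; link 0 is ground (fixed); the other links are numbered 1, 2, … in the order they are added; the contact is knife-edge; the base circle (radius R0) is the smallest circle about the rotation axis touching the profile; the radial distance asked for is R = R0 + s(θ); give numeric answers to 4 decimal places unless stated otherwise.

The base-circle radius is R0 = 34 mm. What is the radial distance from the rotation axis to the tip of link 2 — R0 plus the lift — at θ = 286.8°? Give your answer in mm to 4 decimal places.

segment 1 (0° to 47.2°, cycloidal, h = 6) is passed completely: s = 0.0000 + (6) = 6.0000
segment 2 (47.2° to 71.2°, simple-harmonic, h = -5) is passed completely: s = 6.0000 + (-5) = 1.0000
segment 3 (71.2° to 111°, uniform, h = 22) is passed completely: s = 1.0000 + (22) = 23.0000
segment 4 (111° to 134.3°, dwell): s unchanged at 23.0000
segment 5 (134.3° to 184.5°, cycloidal, h = 30) is passed completely: s = 23.0000 + (30) = 53.0000
θ = 286.8° falls in segment 6 (184.5° to 360°, uniform, h = -53): β = 286.8 − 184.5 = 102.3°, B = 175.5°; Δs = -53·102.3/175.5 = -30.8940; s = 53.0000 − 30.8940 = 22.1060
R = R0 + s = 34 + 22.1060 = 56.1060

56.1060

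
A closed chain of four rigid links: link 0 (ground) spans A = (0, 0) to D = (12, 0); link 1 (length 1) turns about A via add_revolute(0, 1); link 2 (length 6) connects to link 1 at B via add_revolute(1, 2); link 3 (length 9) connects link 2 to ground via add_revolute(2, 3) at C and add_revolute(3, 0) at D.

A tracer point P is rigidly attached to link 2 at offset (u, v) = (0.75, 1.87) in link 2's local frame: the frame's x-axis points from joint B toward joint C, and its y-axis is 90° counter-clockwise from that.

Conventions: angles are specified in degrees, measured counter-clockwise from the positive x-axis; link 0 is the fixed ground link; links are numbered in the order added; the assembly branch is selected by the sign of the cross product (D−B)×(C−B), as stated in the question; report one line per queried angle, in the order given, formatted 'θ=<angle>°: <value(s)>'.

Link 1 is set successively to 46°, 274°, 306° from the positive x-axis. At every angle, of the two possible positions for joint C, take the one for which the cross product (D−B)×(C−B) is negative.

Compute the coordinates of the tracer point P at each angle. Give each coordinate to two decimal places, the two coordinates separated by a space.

A=(0,0), D=(12.00,0)
θ=46°: B = A + 1.00·(cos46°, sin46°) = (0.6947, 0.7193)
θ=46°: |BD| = 11.3282
θ=46°: circle(B,6.00) ∩ circle(D,9.00): a=3.6779, h=4.7406
θ=46°:   candidates: C₊=(4.6662,5.2168) cross=53.702; C₋=(4.0641,-4.2452) cross=-53.702
θ=46°:   branch - wants cross < 0 → take C=(4.0641,-4.2452) (cross=-53.702)
θ=46°: ex = (C−B)/|BC| = (0.5616,-0.8274); ey = (0.8274,0.5616)
θ=46°: P = B + 0.75·ex + 1.87·ey = (2.6631,1.1489)
θ=274°: B = A + 1.00·(cos274°, sin274°) = (0.0698, -0.9976)
θ=274°: |BD| = 11.9719
θ=274°: circle(B,6.00) ∩ circle(D,9.00): a=4.1065, h=4.3745
θ=274°:   candidates: C₊=(3.7975,3.7039) cross=52.371; C₋=(4.5265,-5.0147) cross=-52.371
θ=274°:   branch - wants cross < 0 → take C=(4.5265,-5.0147) (cross=-52.371)
θ=274°: ex = (C−B)/|BC| = (0.7428,-0.6695); ey = (0.6695,0.7428)
θ=274°: P = B + 0.75·ex + 1.87·ey = (1.8789,-0.1107)
θ=306°: B = A + 1.00·(cos306°, sin306°) = (0.5878, -0.8090)
θ=306°: |BD| = 11.4409
θ=306°: circle(B,6.00) ∩ circle(D,9.00): a=3.7538, h=4.6807
θ=306°:   candidates: C₊=(4.0012,4.1254) cross=53.551; C₋=(4.6632,-5.2126) cross=-53.551
θ=306°:   branch - wants cross < 0 → take C=(4.6632,-5.2126) (cross=-53.551)
θ=306°: ex = (C−B)/|BC| = (0.6792,-0.7339); ey = (0.7339,0.6792)
θ=306°: P = B + 0.75·ex + 1.87·ey = (2.4696,-0.0893)

θ=46°: 2.66 1.15
θ=274°: 1.88 -0.11
θ=306°: 2.47 -0.09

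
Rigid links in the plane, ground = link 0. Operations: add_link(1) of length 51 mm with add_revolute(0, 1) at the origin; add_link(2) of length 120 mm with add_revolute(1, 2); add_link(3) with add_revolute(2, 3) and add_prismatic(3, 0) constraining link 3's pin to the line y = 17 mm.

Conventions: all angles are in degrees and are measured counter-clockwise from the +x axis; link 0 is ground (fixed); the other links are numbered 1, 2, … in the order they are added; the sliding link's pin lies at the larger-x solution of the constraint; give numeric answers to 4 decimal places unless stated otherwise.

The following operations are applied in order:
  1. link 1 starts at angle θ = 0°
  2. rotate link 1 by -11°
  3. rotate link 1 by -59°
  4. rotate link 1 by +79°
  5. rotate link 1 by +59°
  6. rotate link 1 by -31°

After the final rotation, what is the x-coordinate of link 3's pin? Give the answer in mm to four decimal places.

geometry: r = 51 mm, L = 120 mm, e = 17 mm; θ starts at 0°
rotate link 1 by -11°: θ ← 0° -11° = -11°
rotate link 1 by -59°: θ ← -11° -59° = -70°
rotate link 1 by +79°: θ ← -70° +79° = 9°
rotate link 1 by +59°: θ ← 9° +59° = 68°
rotate link 1 by -31°: θ ← 68° -31° = 37°
crank pin P = (r cos θ, r sin θ) = (40.730411, 30.692566)
h = r sin θ − e = 30.692566 − 17 = 13.692566
x = r cos θ + √(L² − h²) = 40.730411 + 119.216247 = 159.946658

159.9467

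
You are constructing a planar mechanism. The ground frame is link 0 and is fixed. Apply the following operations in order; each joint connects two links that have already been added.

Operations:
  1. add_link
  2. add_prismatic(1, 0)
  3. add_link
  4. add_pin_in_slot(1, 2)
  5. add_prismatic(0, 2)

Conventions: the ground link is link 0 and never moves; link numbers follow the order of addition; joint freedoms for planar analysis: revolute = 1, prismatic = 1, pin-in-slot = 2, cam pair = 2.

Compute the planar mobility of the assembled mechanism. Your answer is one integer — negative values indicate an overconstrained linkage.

ground; <1,0,0>
#1 <2,0,0>
P:1↔0 J1 <2,1,0>
#2 <3,1,0>
PS:1↔2 J2 <3,1,1>
P:0↔2 J1 <3,2,1>
3×2 − 2×2 − 1×1 = 1

M = 1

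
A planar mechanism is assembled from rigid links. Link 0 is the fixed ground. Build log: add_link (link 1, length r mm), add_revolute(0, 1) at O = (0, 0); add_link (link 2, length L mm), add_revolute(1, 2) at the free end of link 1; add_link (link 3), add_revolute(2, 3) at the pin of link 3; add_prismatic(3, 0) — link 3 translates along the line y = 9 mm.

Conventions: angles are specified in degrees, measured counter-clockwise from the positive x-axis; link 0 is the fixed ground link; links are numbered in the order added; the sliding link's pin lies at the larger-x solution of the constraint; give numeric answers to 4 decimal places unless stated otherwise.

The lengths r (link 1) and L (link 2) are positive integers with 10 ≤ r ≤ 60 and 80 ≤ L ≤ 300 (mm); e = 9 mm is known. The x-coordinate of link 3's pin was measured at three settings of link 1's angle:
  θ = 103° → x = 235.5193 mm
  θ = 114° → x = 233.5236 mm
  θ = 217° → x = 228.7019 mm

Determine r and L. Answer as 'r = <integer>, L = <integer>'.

constraint per measurement: (x − r cos θ)² + (r sin θ − e)² = L²
subtracting the θ₁ and θ₂ equations cancels the r² and L² terms:
r = (x₁² − x₂²) / (2[(x₁cos θ₁ + e sin θ₁) − (x₂cos θ₂ + e sin θ₂)]) = 10.9997 → r = 11
L² = (x₁ − r cos θ₁)² + (r sin θ₁ − e)² = 56643.9823 → L = 238.0000 → L = 238
check at θ₃=217°: x = 228.7019 (printed 228.7019) ✓

r = 11, L = 238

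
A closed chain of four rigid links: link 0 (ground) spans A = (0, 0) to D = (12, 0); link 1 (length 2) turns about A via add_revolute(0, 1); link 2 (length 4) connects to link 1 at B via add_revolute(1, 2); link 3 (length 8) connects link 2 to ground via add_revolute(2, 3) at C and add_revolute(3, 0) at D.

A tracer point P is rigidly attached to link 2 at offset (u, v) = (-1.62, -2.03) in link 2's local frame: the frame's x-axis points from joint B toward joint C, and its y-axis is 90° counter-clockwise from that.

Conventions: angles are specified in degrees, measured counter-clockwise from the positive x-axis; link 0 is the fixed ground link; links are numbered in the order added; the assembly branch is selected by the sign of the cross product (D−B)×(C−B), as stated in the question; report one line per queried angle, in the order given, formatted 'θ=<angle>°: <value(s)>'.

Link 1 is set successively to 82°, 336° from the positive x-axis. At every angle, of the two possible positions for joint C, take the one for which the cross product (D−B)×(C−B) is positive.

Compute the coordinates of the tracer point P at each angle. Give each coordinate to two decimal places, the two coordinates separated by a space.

A=(0,0), D=(12.00,0)
θ=82°: B = A + 2.00·(cos82°, sin82°) = (0.2783, 1.9805)
θ=82°: |BD| = 11.8878
θ=82°: circle(B,4.00) ∩ circle(D,8.00): a=3.9250, h=0.7709
θ=82°:   candidates: C₊=(4.2769,2.0867) cross=9.164; C₋=(4.0201,0.5665) cross=-9.164
θ=82°:   branch + wants cross > 0 → take C=(4.2769,2.0867) (cross=9.164)
θ=82°: ex = (C−B)/|BC| = (0.9996,0.0265); ey = (-0.0265,0.9996)
θ=82°: P = B + -1.62·ex + -2.03·ey = (-1.2872,-0.0917)
θ=336°: B = A + 2.00·(cos336°, sin336°) = (1.8271, -0.8135)
θ=336°: |BD| = 10.2054
θ=336°: circle(B,4.00) ∩ circle(D,8.00): a=2.7510, h=2.9038
θ=336°:   candidates: C₊=(4.3379,2.3004) cross=29.634; C₋=(4.8008,-3.4888) cross=-29.634
θ=336°:   branch + wants cross > 0 → take C=(4.3379,2.3004) (cross=29.634)
θ=336°: ex = (C−B)/|BC| = (0.6277,0.7785); ey = (-0.7785,0.6277)
θ=336°: P = B + -1.62·ex + -2.03·ey = (2.3905,-3.3488)

θ=82°: -1.29 -0.09
θ=336°: 2.39 -3.35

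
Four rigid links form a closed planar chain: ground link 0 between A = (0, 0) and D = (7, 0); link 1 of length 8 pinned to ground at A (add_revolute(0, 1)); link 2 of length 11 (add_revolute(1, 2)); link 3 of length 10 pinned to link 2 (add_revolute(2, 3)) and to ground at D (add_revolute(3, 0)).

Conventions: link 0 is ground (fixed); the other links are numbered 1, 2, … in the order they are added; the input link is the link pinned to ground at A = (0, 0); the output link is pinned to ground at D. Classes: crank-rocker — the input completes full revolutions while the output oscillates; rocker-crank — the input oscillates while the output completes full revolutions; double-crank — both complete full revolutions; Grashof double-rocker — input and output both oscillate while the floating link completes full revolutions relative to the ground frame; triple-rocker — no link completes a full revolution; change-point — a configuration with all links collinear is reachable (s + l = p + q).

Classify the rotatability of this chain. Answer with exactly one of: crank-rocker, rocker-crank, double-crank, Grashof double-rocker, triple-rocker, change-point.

lengths: ground=7, input=8, coupler=11, output=10
sorted: s=7 (shortest), l=11 (longest), p+q=18
s + l = 18 vs p + q = 18
s + l = p + q → change-point (collinear configuration reachable)

change-point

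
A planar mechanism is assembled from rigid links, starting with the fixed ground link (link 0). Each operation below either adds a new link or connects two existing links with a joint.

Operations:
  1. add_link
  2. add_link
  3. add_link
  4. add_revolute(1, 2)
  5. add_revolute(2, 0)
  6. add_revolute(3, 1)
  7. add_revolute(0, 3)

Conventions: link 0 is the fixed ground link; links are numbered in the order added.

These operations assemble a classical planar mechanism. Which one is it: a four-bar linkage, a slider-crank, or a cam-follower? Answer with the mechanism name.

links: 4 (incl. ground); joints: 4 revolute, 0 prismatic, 0 higher (cam) pair, forming one closed loop
4 links in a single 4R loop → four-bar linkage

four-bar linkage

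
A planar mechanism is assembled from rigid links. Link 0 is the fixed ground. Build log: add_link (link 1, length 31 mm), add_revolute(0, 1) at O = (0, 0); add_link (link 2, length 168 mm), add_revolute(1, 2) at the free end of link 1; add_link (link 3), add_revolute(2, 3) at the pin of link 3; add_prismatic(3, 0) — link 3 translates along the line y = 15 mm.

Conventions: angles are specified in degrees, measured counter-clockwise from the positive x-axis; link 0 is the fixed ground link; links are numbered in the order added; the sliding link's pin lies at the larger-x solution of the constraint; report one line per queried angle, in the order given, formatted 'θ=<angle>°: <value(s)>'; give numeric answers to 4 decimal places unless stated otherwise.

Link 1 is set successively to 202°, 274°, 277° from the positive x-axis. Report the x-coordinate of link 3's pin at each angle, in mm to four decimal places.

geometry: r = 31 mm, L = 168 mm, e = 15 mm
θ=202°: crank pin P = (r cos θ, r sin θ) = (-28.742699, -11.612804)
θ=202°: h = r sin θ − e = -11.612804 − 15 = -26.612804
θ=202°: x = r cos θ + √(L² − h²) = -28.742699 + 165.878747 = 137.136047
θ=274°: crank pin P = (r cos θ, r sin θ) = (2.162451, -30.924486)
θ=274°: h = r sin θ − e = -30.924486 − 15 = -45.924486
θ=274°: x = r cos θ + √(L² − h²) = 2.162451 + 161.601181 = 163.763631
θ=277°: crank pin P = (r cos θ, r sin θ) = (3.777950, -30.768931)
θ=277°: h = r sin θ − e = -30.768931 − 15 = -45.768931
θ=277°: x = r cos θ + √(L² − h²) = 3.777950 + 161.645306 = 165.423256

θ=202°: 137.1360
θ=274°: 163.7636
θ=277°: 165.4233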